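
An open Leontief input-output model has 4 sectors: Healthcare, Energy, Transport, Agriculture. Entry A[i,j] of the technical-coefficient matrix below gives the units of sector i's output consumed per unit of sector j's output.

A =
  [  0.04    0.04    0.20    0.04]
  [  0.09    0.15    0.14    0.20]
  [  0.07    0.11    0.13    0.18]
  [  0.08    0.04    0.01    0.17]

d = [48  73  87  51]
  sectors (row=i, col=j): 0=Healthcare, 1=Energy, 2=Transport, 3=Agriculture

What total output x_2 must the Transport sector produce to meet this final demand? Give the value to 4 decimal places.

Form M = I − A:
  [  0.96   -0.04   -0.20   -0.04]
  [ -0.09    0.85   -0.14   -0.20]
  [ -0.07   -0.11    0.87   -0.18]
  [ -0.08   -0.04   -0.01    0.83]
Leontief inverse L = M⁻¹:
  [  1.0805    0.0913    0.2646    0.1314]
  [  0.1627    1.2319    0.2397    0.3567]
  [  0.1310    0.1777    1.2117    0.3119]
  [  0.1136    0.0703    0.0517    1.2384]
Total output x = L · d:
  x_0 = 1.0805·48 + 0.0913·73 + 0.2646·87 + 0.1314·51 = 88.2476
  x_1 = 0.1627·48 + 1.2319·73 + 0.2397·87 + 0.3567·51 = 136.7899
  x_2 = 0.1310·48 + 0.1777·73 + 1.2117·87 + 0.3119·51 = 140.5827
  x_3 = 0.1136·48 + 0.0703·73 + 0.0517·87 + 1.2384·51 = 78.2376

140.5827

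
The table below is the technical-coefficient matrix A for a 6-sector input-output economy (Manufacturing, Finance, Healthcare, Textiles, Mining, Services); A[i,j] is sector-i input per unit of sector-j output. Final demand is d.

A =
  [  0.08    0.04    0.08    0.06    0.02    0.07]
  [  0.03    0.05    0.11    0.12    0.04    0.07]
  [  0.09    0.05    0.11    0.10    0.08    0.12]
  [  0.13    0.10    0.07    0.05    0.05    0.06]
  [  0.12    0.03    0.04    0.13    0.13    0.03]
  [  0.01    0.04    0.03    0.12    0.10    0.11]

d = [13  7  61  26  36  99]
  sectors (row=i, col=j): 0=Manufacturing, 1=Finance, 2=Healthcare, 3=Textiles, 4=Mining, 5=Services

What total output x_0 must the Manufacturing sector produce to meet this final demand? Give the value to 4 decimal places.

40.2117

Form M = I − A:
  [  0.92   -0.04   -0.08   -0.06   -0.02   -0.07]
  [ -0.03    0.95   -0.11   -0.12   -0.04   -0.07]
  [ -0.09   -0.05    0.89   -0.10   -0.08   -0.12]
  [ -0.13   -0.10   -0.07    0.95   -0.05   -0.06]
  [ -0.12   -0.03   -0.04   -0.13    0.87   -0.03]
  [ -0.01   -0.04   -0.03   -0.12   -0.10    0.89]
Leontief inverse L = M⁻¹:
  [  1.1277    0.0736    0.1266    0.1176    0.0617    0.1216]
  [  0.0927    1.0940    0.1673    0.1912    0.0940    0.1319]
  [  0.1680    0.1027    1.1801    0.1935    0.1510    0.1985]
  [  0.1913    0.1420    0.1321    1.1261    0.1020    0.1234]
  [  0.1975    0.0766    0.0999    0.2066    1.1888    0.0890]
  [  0.0705    0.0812    0.0777    0.1915    0.1573    1.1642]
Total output x = L · d:
  x_0 = 1.1277·13 + 0.0736·7 + 0.1266·61 + 0.1176·26 + 0.0617·36 + 0.1216·99 = 40.2117
  x_1 = 0.0927·13 + 1.0940·7 + 0.1673·61 + 0.1912·26 + 0.0940·36 + 0.1319·99 = 40.4818
  x_2 = 0.1680·13 + 0.1027·7 + 1.1801·61 + 0.1935·26 + 0.1510·36 + 0.1985·99 = 105.0140
  x_3 = 0.1913·13 + 0.1420·7 + 0.1321·61 + 1.1261·26 + 0.1020·36 + 0.1234·99 = 56.6981
  x_4 = 0.1975·13 + 0.0766·7 + 0.0999·61 + 0.2066·26 + 1.1888·36 + 0.0890·99 = 66.1782
  x_5 = 0.0705·13 + 0.0812·7 + 0.0777·61 + 0.1915·26 + 0.1573·36 + 1.1642·99 = 132.1274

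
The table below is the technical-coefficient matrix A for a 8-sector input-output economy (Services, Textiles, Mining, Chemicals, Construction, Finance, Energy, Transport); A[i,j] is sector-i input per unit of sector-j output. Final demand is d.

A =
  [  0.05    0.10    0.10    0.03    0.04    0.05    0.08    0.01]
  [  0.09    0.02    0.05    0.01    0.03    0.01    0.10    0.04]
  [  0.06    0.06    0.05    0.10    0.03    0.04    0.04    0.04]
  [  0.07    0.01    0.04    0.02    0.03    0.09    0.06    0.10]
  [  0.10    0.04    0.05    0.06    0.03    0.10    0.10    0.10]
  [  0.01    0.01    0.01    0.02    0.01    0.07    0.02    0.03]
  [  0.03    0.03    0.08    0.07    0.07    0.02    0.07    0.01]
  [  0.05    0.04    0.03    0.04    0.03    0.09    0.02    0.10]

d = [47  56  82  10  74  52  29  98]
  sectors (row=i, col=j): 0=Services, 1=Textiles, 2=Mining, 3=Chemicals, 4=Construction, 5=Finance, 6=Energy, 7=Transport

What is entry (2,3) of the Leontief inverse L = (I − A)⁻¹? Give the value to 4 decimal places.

L[2,3] = 0.1287

Form M = I − A:
  [  0.95   -0.10   -0.10   -0.03   -0.04   -0.05   -0.08   -0.01]
  [ -0.09    0.98   -0.05   -0.01   -0.03   -0.01   -0.10   -0.04]
  [ -0.06   -0.06    0.95   -0.10   -0.03   -0.04   -0.04   -0.04]
  [ -0.07   -0.01   -0.04    0.98   -0.03   -0.09   -0.06   -0.10]
  [ -0.10   -0.04   -0.05   -0.06    0.97   -0.10   -0.10   -0.10]
  [ -0.01   -0.01   -0.01   -0.02   -0.01    0.93   -0.02   -0.03]
  [ -0.03   -0.03   -0.08   -0.07   -0.07   -0.02    0.93   -0.01]
  [ -0.05   -0.04   -0.03   -0.04   -0.03   -0.09   -0.02    0.90]
Leontief inverse L = M⁻¹:
  [  1.0931    0.1302    0.1413    0.0660    0.0670    0.0868    0.1284    0.0433]
  [  0.1215    1.0480    0.0865    0.0398    0.0537    0.0404    0.1375    0.0650]
  [  0.0994    0.0866    1.0861    0.1287    0.0535    0.0804    0.0820    0.0771]
  [  0.1025    0.0375    0.0733    1.0496    0.0525    0.1313    0.0951    0.1339]
  [  0.1469    0.0776    0.0988    0.1004    1.0626    0.1543    0.1524    0.1455]
  [  0.0220    0.0185    0.0211    0.0305    0.0180    1.0874    0.0330    0.0440]
  [  0.0679    0.0552    0.1148    0.1024    0.0933    0.0573    1.1108    0.0443]
  [  0.0826    0.0640    0.0591    0.0650    0.0495    0.1303    0.0533    1.1352]
Total output x = L · d:
  x_0 = 1.0931·47 + 0.1302·56 + 0.1413·82 + 0.0660·10 + 0.0670·74 + 0.0868·52 + 0.1284·29 + 0.0433·98 = 88.3499
  x_1 = 0.1215·47 + 1.0480·56 + 0.0865·82 + 0.0398·10 + 0.0537·74 + 0.0404·52 + 0.1375·29 + 0.0650·98 = 88.3227
  x_2 = 0.0994·47 + 0.0866·56 + 1.0861·82 + 0.1287·10 + 0.0535·74 + 0.0804·52 + 0.0820·29 + 0.0771·98 = 117.9349
  x_3 = 0.1025·47 + 0.0375·56 + 0.0733·82 + 1.0496·10 + 0.0525·74 + 0.1313·52 + 0.0951·29 + 0.1339·98 = 50.0194
  x_4 = 0.1469·47 + 0.0776·56 + 0.0988·82 + 0.1004·10 + 1.0626·74 + 0.1543·52 + 0.1524·29 + 0.1455·98 = 125.6989
  x_5 = 0.0220·47 + 0.0185·56 + 0.0211·82 + 0.0305·10 + 0.0180·74 + 1.0874·52 + 0.0330·29 + 0.0440·98 = 67.2609
  x_6 = 0.0679·47 + 0.0552·56 + 0.1148·82 + 0.1024·10 + 0.0933·74 + 0.0573·52 + 1.1108·29 + 0.0443·98 = 63.1639
  x_7 = 0.0826·47 + 0.0640·56 + 0.0591·82 + 0.0650·10 + 0.0495·74 + 0.1303·52 + 0.0533·29 + 1.1352·98 = 136.1966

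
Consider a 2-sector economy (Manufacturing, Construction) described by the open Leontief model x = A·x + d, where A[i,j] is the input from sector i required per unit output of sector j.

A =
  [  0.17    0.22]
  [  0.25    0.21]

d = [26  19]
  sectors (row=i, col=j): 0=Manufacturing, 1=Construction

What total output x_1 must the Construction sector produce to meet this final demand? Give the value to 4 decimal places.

Form M = I − A:
  [  0.83   -0.22]
  [ -0.25    0.79]
Leontief inverse L = M⁻¹:
  [  1.3151    0.3662]
  [  0.4162    1.3817]
Total output x = L · d:
  x_0 = 1.3151·26 + 0.3662·19 = 41.1520
  x_1 = 0.4162·26 + 1.3817·19 = 37.0734

37.0734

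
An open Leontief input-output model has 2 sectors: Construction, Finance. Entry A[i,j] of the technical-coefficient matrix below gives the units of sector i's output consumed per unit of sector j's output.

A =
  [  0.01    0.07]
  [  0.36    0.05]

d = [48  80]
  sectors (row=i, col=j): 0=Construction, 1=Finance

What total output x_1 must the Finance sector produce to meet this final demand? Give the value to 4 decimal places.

Form M = I − A:
  [  0.99   -0.07]
  [ -0.36    0.95]
Leontief inverse L = M⁻¹:
  [  1.0379    0.0765]
  [  0.3933    1.0816]
Total output x = L · d:
  x_0 = 1.0379·48 + 0.0765·80 = 55.9379
  x_1 = 0.3933·48 + 1.0816·80 = 105.4081

105.4081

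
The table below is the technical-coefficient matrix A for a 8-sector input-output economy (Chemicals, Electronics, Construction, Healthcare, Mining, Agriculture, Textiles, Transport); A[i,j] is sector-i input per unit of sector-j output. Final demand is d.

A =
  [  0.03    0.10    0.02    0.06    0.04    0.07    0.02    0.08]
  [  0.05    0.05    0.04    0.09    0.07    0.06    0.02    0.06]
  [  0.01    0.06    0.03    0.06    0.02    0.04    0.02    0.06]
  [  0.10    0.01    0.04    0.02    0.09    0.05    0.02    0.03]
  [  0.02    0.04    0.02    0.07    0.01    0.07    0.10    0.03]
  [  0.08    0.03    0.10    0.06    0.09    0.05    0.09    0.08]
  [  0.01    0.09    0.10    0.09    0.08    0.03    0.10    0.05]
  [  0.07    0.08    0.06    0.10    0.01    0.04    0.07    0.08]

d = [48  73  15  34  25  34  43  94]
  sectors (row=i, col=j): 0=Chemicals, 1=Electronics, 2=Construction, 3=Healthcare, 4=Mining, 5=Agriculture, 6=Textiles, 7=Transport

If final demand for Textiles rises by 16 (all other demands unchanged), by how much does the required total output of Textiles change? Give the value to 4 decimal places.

18.4400

Form M = I − A:
  [  0.97   -0.10   -0.02   -0.06   -0.04   -0.07   -0.02   -0.08]
  [ -0.05    0.95   -0.04   -0.09   -0.07   -0.06   -0.02   -0.06]
  [ -0.01   -0.06    0.97   -0.06   -0.02   -0.04   -0.02   -0.06]
  [ -0.10   -0.01   -0.04    0.98   -0.09   -0.05   -0.02   -0.03]
  [ -0.02   -0.04   -0.02   -0.07    0.99   -0.07   -0.10   -0.03]
  [ -0.08   -0.03   -0.10   -0.06   -0.09    0.95   -0.09   -0.08]
  [ -0.01   -0.09   -0.10   -0.09   -0.08   -0.03    0.90   -0.05]
  [ -0.07   -0.08   -0.06   -0.10   -0.01   -0.04   -0.07    0.92]
Leontief inverse L = M⁻¹:
  [  1.0708    0.1408    0.0595    0.1129    0.0808    0.1094    0.0604    0.1253]
  [  0.0903    1.0910    0.0781    0.1409    0.1104    0.1007    0.0616    0.1044]
  [  0.0390    0.0883    1.0578    0.0966    0.0488    0.0670    0.0477    0.0913]
  [  0.1276    0.0477    0.0696    1.0626    0.1195    0.0847    0.0561    0.0677]
  [  0.0528    0.0769    0.0597    0.1149    1.0505    0.1020    0.1390    0.0679]
  [  0.1250    0.0905    0.1520    0.1305    0.1399    1.1017    0.1476    0.1393]
  [  0.0533    0.1424    0.1493    0.1559    0.1306    0.0777    1.1525    0.1024]
  [  0.1158    0.1321    0.1065    0.1614    0.0594    0.0856    0.1148    1.1335]
Total output x = L · d:
  x_0 = 1.0708·48 + 0.1408·73 + 0.0595·15 + 0.1129·34 + 0.0808·25 + 0.1094·34 + 0.0604·43 + 0.1253·94 = 86.5190
  x_1 = 0.0903·48 + 1.0910·73 + 0.0781·15 + 0.1409·34 + 0.1104·25 + 0.1007·34 + 0.0616·43 + 0.1044·94 = 108.5857
  x_2 = 0.0390·48 + 0.0883·73 + 1.0578·15 + 0.0966·34 + 0.0488·25 + 0.0670·34 + 0.0477·43 + 0.0913·94 = 41.6055
  x_3 = 0.1276·48 + 0.0477·73 + 0.0696·15 + 1.0626·34 + 0.1195·25 + 0.0847·34 + 0.0561·43 + 0.0677·94 = 61.4270
  x_4 = 0.0528·48 + 0.0769·73 + 0.0597·15 + 0.1149·34 + 1.0505·25 + 0.1020·34 + 0.1390·43 + 0.0679·94 = 55.0406
  x_5 = 0.1250·48 + 0.0905·73 + 0.1520·15 + 0.1305·34 + 0.1399·25 + 1.1017·34 + 0.1476·43 + 0.1393·94 = 79.7213
  x_6 = 0.0533·48 + 0.1424·73 + 0.1493·15 + 0.1559·34 + 0.1306·25 + 0.0777·34 + 1.1525·43 + 0.1024·94 = 85.5890
  x_7 = 0.1158·48 + 0.1321·73 + 0.1065·15 + 0.1614·34 + 0.0594·25 + 0.0856·34 + 0.1148·43 + 1.1335·94 = 138.1660
Δx_6 = L[6,6] · Δd_6 = 1.1525 · 16 = 18.4400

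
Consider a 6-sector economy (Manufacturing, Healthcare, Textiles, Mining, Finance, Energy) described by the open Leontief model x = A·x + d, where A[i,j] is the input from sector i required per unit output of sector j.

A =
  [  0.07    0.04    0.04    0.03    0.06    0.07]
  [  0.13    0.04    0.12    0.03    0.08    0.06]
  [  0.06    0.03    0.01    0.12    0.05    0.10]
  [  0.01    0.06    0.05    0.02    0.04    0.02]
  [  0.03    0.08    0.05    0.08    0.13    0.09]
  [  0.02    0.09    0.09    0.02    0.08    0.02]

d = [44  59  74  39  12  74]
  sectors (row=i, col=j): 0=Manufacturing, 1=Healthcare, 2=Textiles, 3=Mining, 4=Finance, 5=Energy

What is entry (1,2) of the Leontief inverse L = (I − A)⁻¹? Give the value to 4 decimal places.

Form M = I − A:
  [  0.93   -0.04   -0.04   -0.03   -0.06   -0.07]
  [ -0.13    0.96   -0.12   -0.03   -0.08   -0.06]
  [ -0.06   -0.03    0.99   -0.12   -0.05   -0.10]
  [ -0.01   -0.06   -0.05    0.98   -0.04   -0.02]
  [ -0.03   -0.08   -0.05   -0.08    0.87   -0.09]
  [ -0.02   -0.09   -0.09   -0.02   -0.08    0.98]
Leontief inverse L = M⁻¹:
  [  1.0952    0.0686    0.0693    0.0541    0.0975    0.0996]
  [  0.1684    1.0792    0.1577    0.0706    0.1331    0.1079]
  [  0.0836    0.0645    1.0446    0.1424    0.0900    0.1277]
  [  0.0295    0.0776    0.0700    1.0384    0.0647    0.0411]
  [  0.0661    0.1247    0.0959    0.1173    1.1886    0.1337]
  [  0.0515    0.1182    0.1211    0.0514    0.1208    1.0558]
Total output x = L · d:
  x_0 = 1.0952·44 + 0.0686·59 + 0.0693·74 + 0.0541·39 + 0.0975·12 + 0.0996·74 = 68.0110
  x_1 = 0.1684·44 + 1.0792·59 + 0.1577·74 + 0.0706·39 + 0.1331·12 + 0.1079·74 = 95.0853
  x_2 = 0.0836·44 + 0.0645·59 + 1.0446·74 + 0.1424·39 + 0.0900·12 + 0.1277·74 = 100.8704
  x_3 = 0.0295·44 + 0.0776·59 + 0.0700·74 + 1.0384·39 + 0.0647·12 + 0.0411·74 = 55.3758
  x_4 = 0.0661·44 + 0.1247·59 + 0.0959·74 + 0.1173·39 + 1.1886·12 + 0.1337·74 = 46.0937
  x_5 = 0.0515·44 + 0.1182·59 + 0.1211·74 + 0.0514·39 + 0.1208·12 + 1.0558·74 = 99.7870

L[1,2] = 0.1577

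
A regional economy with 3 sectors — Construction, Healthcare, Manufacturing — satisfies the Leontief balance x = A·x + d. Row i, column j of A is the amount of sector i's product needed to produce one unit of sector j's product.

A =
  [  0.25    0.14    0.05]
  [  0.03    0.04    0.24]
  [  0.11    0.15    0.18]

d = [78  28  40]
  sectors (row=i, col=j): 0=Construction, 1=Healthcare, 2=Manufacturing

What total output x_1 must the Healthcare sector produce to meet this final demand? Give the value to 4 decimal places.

51.3913

Form M = I − A:
  [  0.75   -0.14   -0.05]
  [ -0.03    0.96   -0.24]
  [ -0.11   -0.15    0.82]
Leontief inverse L = M⁻¹:
  [  1.3639    0.2221    0.1482]
  [  0.0926    1.1067    0.3295]
  [  0.1999    0.2322    1.2997]
Total output x = L · d:
  x_0 = 1.3639·78 + 0.2221·28 + 0.1482·40 = 118.5318
  x_1 = 0.0926·78 + 1.1067·28 + 0.3295·40 = 51.3913
  x_2 = 0.1999·78 + 0.2322·28 + 1.2997·40 = 74.0819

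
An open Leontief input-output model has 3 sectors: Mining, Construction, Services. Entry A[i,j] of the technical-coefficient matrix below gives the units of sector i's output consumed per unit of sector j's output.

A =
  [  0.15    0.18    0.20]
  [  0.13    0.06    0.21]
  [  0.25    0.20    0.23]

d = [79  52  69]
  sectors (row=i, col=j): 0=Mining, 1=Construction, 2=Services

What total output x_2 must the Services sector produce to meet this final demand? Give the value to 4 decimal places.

Form M = I − A:
  [  0.85   -0.18   -0.20]
  [ -0.13    0.94   -0.21]
  [ -0.25   -0.20    0.77]
Leontief inverse L = M⁻¹:
  [  1.3640    0.3573    0.4517]
  [  0.3053    1.2093    0.4091]
  [  0.5221    0.4301    1.5516]
Total output x = L · d:
  x_0 = 1.3640·79 + 0.3573·52 + 0.4517·69 = 157.5027
  x_1 = 0.3053·79 + 1.2093·52 + 0.4091·69 = 115.2316
  x_2 = 0.5221·79 + 0.4301·52 + 1.5516·69 = 170.6779

170.6779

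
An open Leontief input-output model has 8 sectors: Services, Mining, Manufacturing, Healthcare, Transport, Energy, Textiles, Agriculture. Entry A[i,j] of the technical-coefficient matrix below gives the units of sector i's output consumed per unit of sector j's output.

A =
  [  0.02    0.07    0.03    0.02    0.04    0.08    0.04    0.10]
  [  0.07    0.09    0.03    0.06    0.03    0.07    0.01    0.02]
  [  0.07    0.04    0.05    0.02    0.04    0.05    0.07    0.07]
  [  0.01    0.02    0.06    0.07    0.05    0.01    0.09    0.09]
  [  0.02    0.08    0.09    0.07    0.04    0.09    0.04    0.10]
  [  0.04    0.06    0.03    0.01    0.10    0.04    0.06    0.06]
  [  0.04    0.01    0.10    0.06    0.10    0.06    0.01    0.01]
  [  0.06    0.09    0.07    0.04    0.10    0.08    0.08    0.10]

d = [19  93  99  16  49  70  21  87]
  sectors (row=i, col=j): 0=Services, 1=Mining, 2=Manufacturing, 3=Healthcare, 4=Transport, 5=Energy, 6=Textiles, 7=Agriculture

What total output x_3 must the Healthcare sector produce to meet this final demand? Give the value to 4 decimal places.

58.3525

Form M = I − A:
  [  0.98   -0.07   -0.03   -0.02   -0.04   -0.08   -0.04   -0.10]
  [ -0.07    0.91   -0.03   -0.06   -0.03   -0.07   -0.01   -0.02]
  [ -0.07   -0.04    0.95   -0.02   -0.04   -0.05   -0.07   -0.07]
  [ -0.01   -0.02   -0.06    0.93   -0.05   -0.01   -0.09   -0.09]
  [ -0.02   -0.08   -0.09   -0.07    0.96   -0.09   -0.04   -0.10]
  [ -0.04   -0.06   -0.03   -0.01   -0.10    0.96   -0.06   -0.06]
  [ -0.04   -0.01   -0.10   -0.06   -0.10   -0.06    0.99   -0.01]
  [ -0.06   -0.09   -0.07   -0.04   -0.10   -0.08   -0.08    0.90]
Leontief inverse L = M⁻¹:
  [  1.0537    0.1172    0.0719    0.0513    0.0900    0.1264    0.0769    0.1497]
  [  0.0979    1.1314    0.0637    0.0884    0.0693    0.1095    0.0426    0.0653]
  [  0.1022    0.0844    1.0933    0.0509    0.0889    0.0972    0.1062    0.1209]
  [  0.0414    0.0599    0.1081    1.1048    0.0994    0.0541    0.1290    0.1409]
  [  0.0636    0.1377    0.1442    0.1109    1.1025    0.1469    0.0911    0.1657]
  [  0.0714    0.1063    0.0746    0.0435    0.1463    1.0885    0.0940    0.1103]
  [  0.0682    0.0503    0.1410    0.0898    0.1413    0.1016    1.0484    0.0628]
  [  0.1093    0.1594    0.1362    0.0895    0.1723    0.1514    0.1351    1.1771]
Total output x = L · d:
  x_0 = 1.0537·19 + 0.1172·93 + 0.0719·99 + 0.0513·16 + 0.0900·49 + 0.1264·70 + 0.0769·21 + 0.1497·87 = 66.7505
  x_1 = 0.0979·19 + 1.1314·93 + 0.0637·99 + 0.0884·16 + 0.0693·49 + 0.1095·70 + 0.0426·21 + 0.0653·87 = 132.4465
  x_2 = 0.1022·19 + 0.0844·93 + 1.0933·99 + 0.0509·16 + 0.0889·49 + 0.0972·70 + 0.1062·21 + 0.1209·87 = 142.7451
  x_3 = 0.0414·19 + 0.0599·93 + 0.1081·99 + 1.1048·16 + 0.0994·49 + 0.0541·70 + 0.1290·21 + 0.1409·87 = 58.3525
  x_4 = 0.0636·19 + 0.1377·93 + 0.1442·99 + 0.1109·16 + 1.1025·49 + 0.1469·70 + 0.0911·21 + 0.1657·87 = 110.6999
  x_5 = 0.0714·19 + 0.1063·93 + 0.0746·99 + 0.0435·16 + 0.1463·49 + 1.0885·70 + 0.0940·21 + 0.1103·87 = 114.2625
  x_6 = 0.0682·19 + 0.0503·93 + 0.1410·99 + 0.0898·16 + 0.1413·49 + 0.1016·70 + 1.0484·21 + 0.0628·87 = 62.8858
  x_7 = 0.1093·19 + 0.1594·93 + 0.1362·99 + 0.0895·16 + 0.1723·49 + 0.1514·70 + 0.1351·21 + 1.1771·87 = 156.1037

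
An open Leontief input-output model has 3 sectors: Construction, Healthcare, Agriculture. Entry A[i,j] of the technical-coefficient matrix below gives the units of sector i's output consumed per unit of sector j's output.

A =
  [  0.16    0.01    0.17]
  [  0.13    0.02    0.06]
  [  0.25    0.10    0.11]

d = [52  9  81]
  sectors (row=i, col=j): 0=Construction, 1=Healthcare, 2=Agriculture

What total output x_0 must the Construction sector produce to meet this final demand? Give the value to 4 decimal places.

86.1887

Form M = I − A:
  [  0.84   -0.01   -0.17]
  [ -0.13    0.98   -0.06]
  [ -0.25   -0.10    0.89]
Leontief inverse L = M⁻¹:
  [  1.2693    0.0380    0.2450]
  [  0.1915    1.0332    0.1062]
  [  0.3781    0.1268    1.2044]
Total output x = L · d:
  x_0 = 1.2693·52 + 0.0380·9 + 0.2450·81 = 86.1887
  x_1 = 0.1915·52 + 1.0332·9 + 0.1062·81 = 27.8629
  x_2 = 0.3781·52 + 0.1268·9 + 1.2044·81 = 118.3522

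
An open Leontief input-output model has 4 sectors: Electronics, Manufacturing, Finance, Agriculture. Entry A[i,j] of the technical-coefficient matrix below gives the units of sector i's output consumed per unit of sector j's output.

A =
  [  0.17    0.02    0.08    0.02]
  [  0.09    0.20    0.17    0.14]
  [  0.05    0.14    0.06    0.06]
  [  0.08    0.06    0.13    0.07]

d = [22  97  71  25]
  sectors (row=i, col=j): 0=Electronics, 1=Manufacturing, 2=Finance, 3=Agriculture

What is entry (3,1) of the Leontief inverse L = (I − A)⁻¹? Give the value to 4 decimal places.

Form M = I − A:
  [  0.83   -0.02   -0.08   -0.02]
  [ -0.09    0.80   -0.17   -0.14]
  [ -0.05   -0.14    0.94   -0.06]
  [ -0.08   -0.06   -0.13    0.93]
Leontief inverse L = M⁻¹:
  [  1.2220    0.0547    0.1197    0.0422]
  [  0.1817    1.3210    0.2850    0.2212]
  [  0.1004    0.2072    1.1245    0.1059]
  [  0.1309    0.1189    0.1859    1.1080]
Total output x = L · d:
  x_0 = 1.2220·22 + 0.0547·97 + 0.1197·71 + 0.0422·25 = 41.7446
  x_1 = 0.1817·22 + 1.3210·97 + 0.2850·71 + 0.2212·25 = 157.8951
  x_2 = 0.1004·22 + 0.2072·97 + 1.1245·71 + 0.1059·25 = 104.7990
  x_3 = 0.1309·22 + 0.1189·97 + 0.1859·71 + 1.1080·25 = 55.3088

L[3,1] = 0.1189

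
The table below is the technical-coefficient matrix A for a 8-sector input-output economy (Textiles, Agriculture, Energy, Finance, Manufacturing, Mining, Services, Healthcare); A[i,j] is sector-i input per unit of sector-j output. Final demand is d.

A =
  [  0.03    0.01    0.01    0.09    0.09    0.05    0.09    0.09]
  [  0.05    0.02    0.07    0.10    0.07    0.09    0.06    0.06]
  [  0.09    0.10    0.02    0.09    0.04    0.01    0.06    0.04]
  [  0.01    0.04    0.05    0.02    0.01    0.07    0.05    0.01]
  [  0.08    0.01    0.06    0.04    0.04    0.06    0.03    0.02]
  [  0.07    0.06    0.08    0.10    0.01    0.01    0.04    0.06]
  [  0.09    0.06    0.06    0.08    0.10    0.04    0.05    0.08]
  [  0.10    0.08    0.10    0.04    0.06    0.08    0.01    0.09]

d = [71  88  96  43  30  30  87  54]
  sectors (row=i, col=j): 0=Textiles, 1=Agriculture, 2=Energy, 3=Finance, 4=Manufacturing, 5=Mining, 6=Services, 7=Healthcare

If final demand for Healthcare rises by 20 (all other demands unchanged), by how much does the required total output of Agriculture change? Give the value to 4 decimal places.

2.1692

Form M = I − A:
  [  0.97   -0.01   -0.01   -0.09   -0.09   -0.05   -0.09   -0.09]
  [ -0.05    0.98   -0.07   -0.10   -0.07   -0.09   -0.06   -0.06]
  [ -0.09   -0.10    0.98   -0.09   -0.04   -0.01   -0.06   -0.04]
  [ -0.01   -0.04   -0.05    0.98   -0.01   -0.07   -0.05   -0.01]
  [ -0.08   -0.01   -0.06   -0.04    0.96   -0.06   -0.03   -0.02]
  [ -0.07   -0.06   -0.08   -0.10   -0.01    0.99   -0.04   -0.06]
  [ -0.09   -0.06   -0.06   -0.08   -0.10   -0.04    0.95   -0.08]
  [ -0.10   -0.08   -0.10   -0.04   -0.06   -0.08   -0.01    0.91]
Leontief inverse L = M⁻¹:
  [  1.0836    0.0486    0.0589    0.1406    0.1316    0.0936    0.1264    0.1347]
  [  0.1077    1.0650    0.1208    0.1609    0.1135    0.1347    0.1040    0.1085]
  [  0.1363    0.1333    1.0634    0.1448    0.0849    0.0561    0.1021    0.0851]
  [  0.0413    0.0648    0.0767    1.0561    0.0337    0.0914    0.0737    0.0366]
  [  0.1171    0.0382    0.0901    0.0828    1.0707    0.0879    0.0616    0.0537]
  [  0.1157    0.0977    0.1201    0.1516    0.0502    1.0513    0.0796    0.1022]
  [  0.1526    0.1047    0.1144    0.1461    0.1521    0.0932    1.0988    0.1347]
  [  0.1649    0.1287    0.1551    0.1123    0.1119    0.1316    0.0606    1.1482]
Total output x = L · d:
  x_0 = 1.0836·71 + 0.0486·88 + 0.0589·96 + 0.1406·43 + 0.1316·30 + 0.0936·30 + 0.1264·87 + 0.1347·54 = 117.9343
  x_1 = 0.1077·71 + 1.0650·88 + 0.1208·96 + 0.1609·43 + 0.1135·30 + 0.1347·30 + 0.1040·87 + 0.1085·54 = 142.2261
  x_2 = 0.1363·71 + 0.1333·88 + 1.0634·96 + 0.1448·43 + 0.0849·30 + 0.0561·30 + 0.1021·87 + 0.0851·54 = 147.4319
  x_3 = 0.0413·71 + 0.0648·88 + 0.0767·96 + 1.0561·43 + 0.0337·30 + 0.0914·30 + 0.0737·87 + 0.0366·54 = 73.5558
  x_4 = 0.1171·71 + 0.0382·88 + 0.0901·96 + 0.0828·43 + 1.0707·30 + 0.0879·30 + 0.0616·87 + 0.0537·54 = 66.9162
  x_5 = 0.1157·71 + 0.0977·88 + 0.1201·96 + 0.1516·43 + 0.0502·30 + 1.0513·30 + 0.0796·87 + 0.1022·54 = 80.3539
  x_6 = 0.1526·71 + 0.1047·88 + 0.1144·96 + 0.1461·43 + 0.1521·30 + 0.0932·30 + 1.0988·87 + 0.1347·54 = 147.5481
  x_7 = 0.1649·71 + 0.1287·88 + 0.1551·96 + 0.1123·43 + 0.1119·30 + 0.1316·30 + 0.0606·87 + 1.1482·54 = 117.3359
Δx_1 = L[1,7] · Δd_7 = 0.1085 · 20 = 2.1692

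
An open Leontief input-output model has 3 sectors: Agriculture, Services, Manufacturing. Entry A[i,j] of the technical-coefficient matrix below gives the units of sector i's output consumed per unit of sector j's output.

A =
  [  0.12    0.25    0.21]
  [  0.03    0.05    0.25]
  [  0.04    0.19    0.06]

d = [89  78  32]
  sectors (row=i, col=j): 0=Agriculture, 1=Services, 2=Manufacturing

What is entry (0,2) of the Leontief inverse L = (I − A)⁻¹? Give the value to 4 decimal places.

Form M = I − A:
  [  0.88   -0.25   -0.21]
  [ -0.03    0.95   -0.25]
  [ -0.04   -0.19    0.94]
Leontief inverse L = M⁻¹:
  [  1.1657    0.3790    0.3612]
  [  0.0527    1.1289    0.3120]
  [  0.0602    0.2443    1.1423]
Total output x = L · d:
  x_0 = 1.1657·89 + 0.3790·78 + 0.3612·32 = 144.8695
  x_1 = 0.0527·89 + 1.1289·78 + 0.3120·32 = 102.7250
  x_2 = 0.0602·89 + 0.2443·78 + 1.1423·32 = 60.9708

L[0,2] = 0.3612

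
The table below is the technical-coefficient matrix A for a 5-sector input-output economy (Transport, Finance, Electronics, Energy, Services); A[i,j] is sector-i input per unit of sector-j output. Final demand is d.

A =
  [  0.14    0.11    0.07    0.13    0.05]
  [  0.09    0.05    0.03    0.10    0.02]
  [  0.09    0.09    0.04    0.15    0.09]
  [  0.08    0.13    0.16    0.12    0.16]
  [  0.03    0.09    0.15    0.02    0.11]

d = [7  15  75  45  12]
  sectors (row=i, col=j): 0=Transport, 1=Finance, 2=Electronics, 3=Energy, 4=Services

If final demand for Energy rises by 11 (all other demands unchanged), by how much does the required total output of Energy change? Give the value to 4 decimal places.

13.6622

Form M = I − A:
  [  0.86   -0.11   -0.07   -0.13   -0.05]
  [ -0.09    0.95   -0.03   -0.10   -0.02]
  [ -0.09   -0.09    0.96   -0.15   -0.09]
  [ -0.08   -0.13   -0.16    0.88   -0.16]
  [ -0.03   -0.09   -0.15   -0.02    0.89]
Leontief inverse L = M⁻¹:
  [  1.2263    0.2010    0.1551    0.2334    0.1311]
  [  0.1420    1.1058    0.0830    0.1624    0.0704]
  [  0.1643    0.1746    1.1257    0.2399    0.1701]
  [  0.1782    0.2413    0.2691    1.2420    0.2659]
  [  0.0874    0.1535    0.2094    0.0926    1.1698]
Total output x = L · d:
  x_0 = 1.2263·7 + 0.2010·15 + 0.1551·75 + 0.2334·45 + 0.1311·12 = 35.3085
  x_1 = 0.1420·7 + 1.1058·15 + 0.0830·75 + 0.1624·45 + 0.0704·12 = 31.9560
  x_2 = 0.1643·7 + 0.1746·15 + 1.1257·75 + 0.2399·45 + 0.1701·12 = 101.0286
  x_3 = 0.1782·7 + 0.2413·15 + 0.2691·75 + 1.2420·45 + 0.2659·12 = 84.1309
  x_4 = 0.0874·7 + 0.1535·15 + 0.2094·75 + 0.0926·45 + 1.1698·12 = 36.8227
Δx_3 = L[3,3] · Δd_3 = 1.2420 · 11 = 13.6622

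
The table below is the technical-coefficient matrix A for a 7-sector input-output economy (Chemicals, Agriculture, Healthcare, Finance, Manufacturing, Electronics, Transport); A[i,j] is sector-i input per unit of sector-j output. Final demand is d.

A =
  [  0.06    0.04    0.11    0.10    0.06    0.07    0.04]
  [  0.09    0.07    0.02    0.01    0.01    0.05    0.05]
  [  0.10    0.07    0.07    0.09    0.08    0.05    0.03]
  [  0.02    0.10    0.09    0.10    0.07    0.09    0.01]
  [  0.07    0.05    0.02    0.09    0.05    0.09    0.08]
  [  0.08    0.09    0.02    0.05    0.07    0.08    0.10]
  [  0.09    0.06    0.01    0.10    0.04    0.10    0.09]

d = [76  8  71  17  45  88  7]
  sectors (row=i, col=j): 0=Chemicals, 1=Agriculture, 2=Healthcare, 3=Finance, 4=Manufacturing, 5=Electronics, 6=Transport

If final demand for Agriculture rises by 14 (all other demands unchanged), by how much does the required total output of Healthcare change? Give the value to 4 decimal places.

1.8420

Form M = I − A:
  [  0.94   -0.04   -0.11   -0.10   -0.06   -0.07   -0.04]
  [ -0.09    0.93   -0.02   -0.01   -0.01   -0.05   -0.05]
  [ -0.10   -0.07    0.93   -0.09   -0.08   -0.05   -0.03]
  [ -0.02   -0.10   -0.09    0.90   -0.07   -0.09   -0.01]
  [ -0.07   -0.05   -0.02   -0.09    0.95   -0.09   -0.08]
  [ -0.08   -0.09   -0.02   -0.05   -0.07    0.92   -0.10]
  [ -0.09   -0.06   -0.01   -0.10   -0.04   -0.10    0.91]
Leontief inverse L = M⁻¹:
  [  1.1224    0.1032    0.1577    0.1700    0.1115    0.1366    0.0869]
  [  0.1303    1.1058    0.0476    0.0494    0.0376    0.0900    0.0818]
  [  0.1620    0.1316    1.1188    0.1594    0.1294    0.1169    0.0772]
  [  0.0816    0.1632    0.1320    1.1618    0.1173    0.1536    0.0569]
  [  0.1272    0.1087    0.0605    0.1538    1.0951    0.1550    0.1286]
  [  0.1445    0.1506    0.0604    0.1163    0.1155    1.1489    0.1543]
  [  0.1518    0.1238    0.0548    0.1690    0.0886    0.1707    1.1426]
Total output x = L · d:
  x_0 = 1.1224·76 + 0.1032·8 + 0.1577·71 + 0.1700·17 + 0.1115·45 + 0.1366·88 + 0.0869·7 = 117.8540
  x_1 = 0.1303·76 + 1.1058·8 + 0.0476·71 + 0.0494·17 + 0.0376·45 + 0.0900·88 + 0.0818·7 = 33.1480
  x_2 = 0.1620·76 + 0.1316·8 + 1.1188·71 + 0.1594·17 + 0.1294·45 + 0.1169·88 + 0.0772·7 = 112.1635
  x_3 = 0.0816·76 + 0.1632·8 + 0.1320·71 + 1.1618·17 + 0.1173·45 + 0.1536·88 + 0.0569·7 = 55.8257
  x_4 = 0.1272·76 + 0.1087·8 + 0.0605·71 + 0.1538·17 + 1.0951·45 + 0.1550·88 + 0.1286·7 = 81.2670
  x_5 = 0.1445·76 + 0.1506·8 + 0.0604·71 + 0.1163·17 + 0.1155·45 + 1.1489·88 + 0.1543·7 = 125.8315
  x_6 = 0.1518·76 + 0.1238·8 + 0.0548·71 + 0.1690·17 + 0.0886·45 + 0.1707·88 + 1.1426·7 = 46.3009
Δx_2 = L[2,1] · Δd_1 = 0.1316 · 14 = 1.8420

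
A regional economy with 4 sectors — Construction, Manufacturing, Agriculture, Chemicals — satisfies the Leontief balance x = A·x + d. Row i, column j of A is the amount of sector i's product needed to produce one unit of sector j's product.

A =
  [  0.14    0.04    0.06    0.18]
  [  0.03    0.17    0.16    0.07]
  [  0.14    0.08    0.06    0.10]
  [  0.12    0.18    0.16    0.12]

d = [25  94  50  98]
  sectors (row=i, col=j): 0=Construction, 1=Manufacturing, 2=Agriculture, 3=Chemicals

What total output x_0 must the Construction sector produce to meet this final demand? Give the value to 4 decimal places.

78.2096

Form M = I − A:
  [  0.86   -0.04   -0.06   -0.18]
  [ -0.03    0.83   -0.16   -0.07]
  [ -0.14   -0.08    0.94   -0.10]
  [ -0.12   -0.18   -0.16    0.88]
Leontief inverse L = M⁻¹:
  [  1.2307    0.1342    0.1490    0.2793]
  [  0.1055    1.2664    0.2479    0.1505]
  [  0.2166    0.1604    1.1367    0.1862]
  [  0.2288    0.3065    0.2777    1.2391]
Total output x = L · d:
  x_0 = 1.2307·25 + 0.1342·94 + 0.1490·50 + 0.2793·98 = 78.2096
  x_1 = 0.1055·25 + 1.2664·94 + 0.2479·50 + 0.1505·98 = 148.8285
  x_2 = 0.2166·25 + 0.1604·94 + 1.1367·50 + 0.1862·98 = 95.5749
  x_3 = 0.2288·25 + 0.3065·94 + 0.2777·50 + 1.2391·98 = 169.8480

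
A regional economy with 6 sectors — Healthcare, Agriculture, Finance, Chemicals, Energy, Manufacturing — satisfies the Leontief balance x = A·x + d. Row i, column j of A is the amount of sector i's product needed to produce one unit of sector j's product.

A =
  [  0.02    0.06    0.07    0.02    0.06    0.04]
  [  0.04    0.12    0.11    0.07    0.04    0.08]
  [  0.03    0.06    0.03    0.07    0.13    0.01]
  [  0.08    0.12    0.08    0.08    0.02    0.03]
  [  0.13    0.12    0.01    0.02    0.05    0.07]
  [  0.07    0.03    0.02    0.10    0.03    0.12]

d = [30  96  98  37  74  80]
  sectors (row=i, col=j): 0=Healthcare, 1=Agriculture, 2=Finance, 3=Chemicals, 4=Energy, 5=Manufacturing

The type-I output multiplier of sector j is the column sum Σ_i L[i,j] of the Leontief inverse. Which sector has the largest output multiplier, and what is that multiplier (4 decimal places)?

Agriculture (1.8251)

Form M = I − A:
  [  0.98   -0.06   -0.07   -0.02   -0.06   -0.04]
  [ -0.04    0.88   -0.11   -0.07   -0.04   -0.08]
  [ -0.03   -0.06    0.97   -0.07   -0.13   -0.01]
  [ -0.08   -0.12   -0.08    0.92   -0.02   -0.03]
  [ -0.13   -0.12   -0.01   -0.02    0.95   -0.07]
  [ -0.07   -0.03   -0.02   -0.10   -0.03    0.88]
Leontief inverse L = M⁻¹:
  [  1.0472    0.0980    0.0928    0.0463    0.0860    0.0660]
  [  0.0825    1.1841    0.1534    0.1188    0.0825    0.1238]
  [  0.0689    0.1133    1.0594    0.0986    0.1575    0.0414]
  [  0.1149    0.1791    0.1230    1.1208    0.0573    0.0657]
  [  0.1647    0.1736    0.0497    0.0562    1.0819    0.1118]
  [  0.1063    0.0770    0.0524    0.1393    0.0566    1.1580]
Total output x = L · d:
  x_0 = 1.0472·30 + 0.0980·96 + 0.0928·98 + 0.0463·37 + 0.0860·74 + 0.0660·80 = 63.2712
  x_1 = 0.0825·30 + 1.1841·96 + 0.1534·98 + 0.1188·37 + 0.0825·74 + 0.1238·80 = 151.5863
  x_2 = 0.0689·30 + 0.1133·96 + 1.0594·98 + 0.0986·37 + 0.1575·74 + 0.0414·80 = 135.3701
  x_3 = 0.1149·30 + 0.1791·96 + 0.1230·98 + 1.1208·37 + 0.0573·74 + 0.0657·80 = 83.6564
  x_4 = 0.1647·30 + 0.1736·96 + 0.0497·98 + 0.0562·37 + 1.0819·74 + 0.1118·80 = 117.5594
  x_5 = 0.1063·30 + 0.0770·96 + 0.0524·98 + 0.1393·37 + 0.0566·74 + 1.1580·80 = 117.7004
Output multipliers (column sums of L):
  Healthcare: 1.5845
  Agriculture: 1.8251
  Finance: 1.5306
  Chemicals: 1.5801
  Energy: 1.5217
  Manufacturing: 1.5666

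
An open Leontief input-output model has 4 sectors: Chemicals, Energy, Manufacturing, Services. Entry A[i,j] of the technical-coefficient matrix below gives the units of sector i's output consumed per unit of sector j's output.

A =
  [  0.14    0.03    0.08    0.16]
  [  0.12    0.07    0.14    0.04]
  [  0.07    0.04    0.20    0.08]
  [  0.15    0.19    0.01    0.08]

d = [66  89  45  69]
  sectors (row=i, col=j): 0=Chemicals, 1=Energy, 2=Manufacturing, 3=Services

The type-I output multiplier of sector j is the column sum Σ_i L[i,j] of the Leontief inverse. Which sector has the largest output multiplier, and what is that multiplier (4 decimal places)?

Form M = I − A:
  [  0.86   -0.03   -0.08   -0.16]
  [ -0.12    0.93   -0.14   -0.04]
  [ -0.07   -0.04    0.80   -0.08]
  [ -0.15   -0.19   -0.01    0.92]
Leontief inverse L = M⁻¹:
  [  1.2273    0.0926    0.1418    0.2298]
  [  0.1899    1.1111    0.2147    0.1000]
  [  0.1410    0.0882    1.2813    0.1398]
  [  0.2409    0.2455    0.0814    1.1466]
Total output x = L · d:
  x_0 = 1.2273·66 + 0.0926·89 + 0.1418·45 + 0.2298·69 = 111.4887
  x_1 = 0.1899·66 + 1.1111·89 + 0.2147·45 + 0.1000·69 = 127.9825
  x_2 = 0.1410·66 + 0.0882·89 + 1.2813·45 + 0.1398·69 = 84.4571
  x_3 = 0.2409·66 + 0.2455·89 + 0.0814·45 + 1.1466·69 = 120.5267
Output multipliers (column sums of L):
  Chemicals: 1.7991
  Energy: 1.5374
  Manufacturing: 1.7192
  Services: 1.6162

Chemicals (1.7991)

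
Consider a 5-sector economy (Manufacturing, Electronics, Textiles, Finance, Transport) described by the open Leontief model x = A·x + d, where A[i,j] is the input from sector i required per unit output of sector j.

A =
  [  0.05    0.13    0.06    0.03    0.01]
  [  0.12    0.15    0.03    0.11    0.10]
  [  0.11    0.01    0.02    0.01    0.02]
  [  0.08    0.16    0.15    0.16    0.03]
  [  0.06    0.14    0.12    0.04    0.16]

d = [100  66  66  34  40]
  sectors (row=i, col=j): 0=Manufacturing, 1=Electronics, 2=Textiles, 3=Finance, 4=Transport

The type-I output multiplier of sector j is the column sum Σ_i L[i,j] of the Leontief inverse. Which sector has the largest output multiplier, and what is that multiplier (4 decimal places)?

Electronics (2.0178)

Form M = I − A:
  [  0.95   -0.13   -0.06   -0.03   -0.01]
  [ -0.12    0.85   -0.03   -0.11   -0.10]
  [ -0.11   -0.01    0.98   -0.01   -0.02]
  [ -0.08   -0.16   -0.15    0.84   -0.03]
  [ -0.06   -0.14   -0.12   -0.04    0.84]
Leontief inverse L = M⁻¹:
  [  1.0946    0.1875    0.0878    0.0666    0.0398]
  [  0.1973    1.2688    0.0987    0.1821    0.1622]
  [  0.1294    0.0418    1.0372    0.0240    0.0321]
  [  0.1699    0.2757    0.2188    1.2393    0.0843]
  [  0.1376    0.2440    0.1813    0.0975    1.2290]
Total output x = L · d:
  x_0 = 1.0946·100 + 0.1875·66 + 0.0878·66 + 0.0666·34 + 0.0398·40 = 131.4929
  x_1 = 0.1973·100 + 1.2688·66 + 0.0987·66 + 0.1821·34 + 0.1622·40 = 122.6614
  x_2 = 0.1294·100 + 0.0418·66 + 1.0372·66 + 0.0240·34 + 0.0321·40 = 86.2534
  x_3 = 0.1699·100 + 0.2757·66 + 0.2188·66 + 1.2393·34 + 0.0843·40 = 95.1339
  x_4 = 0.1376·100 + 0.2440·66 + 0.1813·66 + 0.0975·34 + 1.2290·40 = 94.3071
Output multipliers (column sums of L):
  Manufacturing: 1.7288
  Electronics: 2.0178
  Textiles: 1.6239
  Finance: 1.6095
  Transport: 1.5474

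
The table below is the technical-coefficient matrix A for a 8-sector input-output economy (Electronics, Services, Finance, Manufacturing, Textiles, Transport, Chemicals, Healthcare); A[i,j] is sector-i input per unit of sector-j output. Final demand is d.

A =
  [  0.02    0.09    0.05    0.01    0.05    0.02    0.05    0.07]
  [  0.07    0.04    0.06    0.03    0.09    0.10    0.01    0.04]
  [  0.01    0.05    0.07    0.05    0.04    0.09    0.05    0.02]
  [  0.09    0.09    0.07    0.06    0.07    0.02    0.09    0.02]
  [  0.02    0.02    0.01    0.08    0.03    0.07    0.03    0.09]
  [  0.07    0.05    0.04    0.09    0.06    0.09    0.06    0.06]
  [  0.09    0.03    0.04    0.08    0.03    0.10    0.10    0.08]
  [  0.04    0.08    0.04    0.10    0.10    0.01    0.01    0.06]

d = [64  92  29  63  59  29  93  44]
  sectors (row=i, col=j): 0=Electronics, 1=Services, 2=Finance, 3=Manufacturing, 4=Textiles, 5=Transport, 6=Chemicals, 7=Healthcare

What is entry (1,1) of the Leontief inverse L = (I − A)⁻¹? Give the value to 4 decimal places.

L[1,1] = 1.0831

Form M = I − A:
  [  0.98   -0.09   -0.05   -0.01   -0.05   -0.02   -0.05   -0.07]
  [ -0.07    0.96   -0.06   -0.03   -0.09   -0.10   -0.01   -0.04]
  [ -0.01   -0.05    0.93   -0.05   -0.04   -0.09   -0.05   -0.02]
  [ -0.09   -0.09   -0.07    0.94   -0.07   -0.02   -0.09   -0.02]
  [ -0.02   -0.02   -0.01   -0.08    0.97   -0.07   -0.03   -0.09]
  [ -0.07   -0.05   -0.04   -0.09   -0.06    0.91   -0.06   -0.06]
  [ -0.09   -0.03   -0.04   -0.08   -0.03   -0.10    0.90   -0.08]
  [ -0.04   -0.08   -0.04   -0.10   -0.10   -0.01   -0.01    0.94]
Leontief inverse L = M⁻¹:
  [  1.0525    0.1240    0.0799    0.0509    0.0899    0.0624    0.0777    0.1056]
  [  0.1067    1.0831    0.0951    0.0794    0.1350    0.1489    0.0466    0.0841]
  [  0.0481    0.0873    1.1037    0.0955    0.0801    0.1382    0.0870    0.0567]
  [  0.1370    0.1399    0.1138    1.1129    0.1215    0.0793    0.1369    0.0706]
  [  0.0563    0.0592    0.0403    0.1245    1.0713    0.1051    0.0626    0.1248]
  [  0.1210    0.1047    0.0847    0.1500    0.1161    1.1469    0.1092    0.1121]
  [  0.1455    0.0895    0.0879    0.1449    0.0896    0.1602    1.1547    0.1367]
  [  0.0793    0.1244    0.0767    0.1478    0.1478    0.0547    0.0456    1.1013]
Total output x = L · d:
  x_0 = 1.0525·64 + 0.1240·92 + 0.0799·29 + 0.0509·63 + 0.0899·59 + 0.0624·29 + 0.0777·93 + 0.1056·44 = 103.2741
  x_1 = 0.1067·64 + 1.0831·92 + 0.0951·29 + 0.0794·63 + 0.1350·59 + 0.1489·29 + 0.0466·93 + 0.0841·44 = 134.5514
  x_2 = 0.0481·64 + 0.0873·92 + 1.1037·29 + 0.0955·63 + 0.0801·59 + 0.1382·29 + 0.0870·93 + 0.0567·44 = 68.4468
  x_3 = 0.1370·64 + 0.1399·92 + 0.1138·29 + 1.1129·63 + 0.1215·59 + 0.0793·29 + 0.1369·93 + 0.0706·44 = 120.3513
  x_4 = 0.0563·64 + 0.0592·92 + 0.0403·29 + 0.1245·63 + 1.0713·59 + 0.1051·29 + 0.0626·93 + 0.1248·44 = 95.6242
  x_5 = 0.1210·64 + 0.1047·92 + 0.0847·29 + 0.1500·63 + 0.1161·59 + 1.1469·29 + 0.1092·93 + 0.1121·44 = 84.4845
  x_6 = 0.1455·64 + 0.0895·92 + 0.0879·29 + 0.1449·63 + 0.0896·59 + 0.1602·29 + 1.1547·93 + 0.1367·44 = 152.5550
  x_7 = 0.0793·64 + 0.1244·92 + 0.0767·29 + 0.1478·63 + 0.1478·59 + 0.0547·29 + 0.0456·93 + 1.1013·44 = 91.0648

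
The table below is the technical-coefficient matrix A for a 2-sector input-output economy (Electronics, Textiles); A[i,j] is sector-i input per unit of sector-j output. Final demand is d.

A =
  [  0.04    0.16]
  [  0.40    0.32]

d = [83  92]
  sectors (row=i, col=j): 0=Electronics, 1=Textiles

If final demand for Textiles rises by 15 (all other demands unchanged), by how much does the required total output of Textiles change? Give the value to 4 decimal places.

24.4565

Form M = I − A:
  [  0.96   -0.16]
  [ -0.40    0.68]
Leontief inverse L = M⁻¹:
  [  1.1549    0.2717]
  [  0.6793    1.6304]
Total output x = L · d:
  x_0 = 1.1549·83 + 0.2717·92 = 120.8560
  x_1 = 0.6793·83 + 1.6304·92 = 206.3859
Δx_1 = L[1,1] · Δd_1 = 1.6304 · 15 = 24.4565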